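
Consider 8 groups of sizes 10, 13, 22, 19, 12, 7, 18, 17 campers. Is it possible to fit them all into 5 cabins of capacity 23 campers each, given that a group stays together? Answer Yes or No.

No

Total = 118 campers; ⌈118/23⌉ = 6.
At least 6 cabins are required, but only 5 are allowed.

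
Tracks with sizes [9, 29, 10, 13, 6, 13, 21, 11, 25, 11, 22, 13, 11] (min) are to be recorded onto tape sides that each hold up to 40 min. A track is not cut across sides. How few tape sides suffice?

5

Total = 29 + 25 + 22 + 21 + 13 + 13 + 13 + 11 + 11 + 11 + 10 + 9 + 6 = 194 min.
Lower bound: ⌈194/40⌉ = 5 tape sides.
A packing using 5 tape sides:
  side 1: 29 + 11 = 40
  side 2: 25 + 13 = 38
  side 3: 22 + 11 + 6 = 39
  side 4: 21 + 10 + 9 = 40
  side 5: 13 + 13 + 11 = 37
This matches the lower bound, so 5 is optimal.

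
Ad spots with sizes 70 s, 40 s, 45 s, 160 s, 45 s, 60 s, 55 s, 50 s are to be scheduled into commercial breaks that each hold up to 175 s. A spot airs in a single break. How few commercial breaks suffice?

Total = 160 + 70 + 60 + 55 + 50 + 45 + 45 + 40 = 525 s.
Lower bound: ⌈525/175⌉ = 3 commercial breaks.
A packing using 4 commercial breaks:
  break 1: 160 = 160
  break 2: 70 + 60 + 45 = 175
  break 3: 55 + 50 + 45 = 150
  break 4: 40 = 40
No arrangement into 3 commercial breaks stays within capacity, so 4 is optimal.

4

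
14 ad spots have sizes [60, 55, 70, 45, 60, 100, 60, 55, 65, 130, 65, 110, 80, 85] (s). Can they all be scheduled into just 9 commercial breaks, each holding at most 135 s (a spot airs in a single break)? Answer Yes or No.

Yes

A valid assignment using 9 commercial breaks:
  break 1: 130 = 130
  break 2: 110 = 110
  break 3: 100 = 100
  break 4: 85 + 45 = 130
  break 5: 80 + 55 = 135
  break 6: 70 + 65 = 135
  break 7: 65 + 60 = 125
  break 8: 60 + 60 = 120
  break 9: 55 = 55
Every load is within 135 s, so 9 commercial breaks suffice.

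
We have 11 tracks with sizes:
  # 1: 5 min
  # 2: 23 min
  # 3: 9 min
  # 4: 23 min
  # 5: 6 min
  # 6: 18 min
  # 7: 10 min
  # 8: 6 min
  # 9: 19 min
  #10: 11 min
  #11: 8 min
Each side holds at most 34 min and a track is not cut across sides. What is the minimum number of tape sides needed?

Total = 23 + 23 + 19 + 18 + 11 + 10 + 9 + 8 + 6 + 6 + 5 = 138 min.
Lower bound: ⌈138/34⌉ = 5 tape sides.
A packing using 5 tape sides:
  side 1: 23 + 11 = 34
  side 2: 23 + 10 = 33
  side 3: 19 + 9 + 6 = 34
  side 4: 18 + 8 + 6 = 32
  side 5: 5 = 5
This matches the lower bound, so 5 is optimal.

5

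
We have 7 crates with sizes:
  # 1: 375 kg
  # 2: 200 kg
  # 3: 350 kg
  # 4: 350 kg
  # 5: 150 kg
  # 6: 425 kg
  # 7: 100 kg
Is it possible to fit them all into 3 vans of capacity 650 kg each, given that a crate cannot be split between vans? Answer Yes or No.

Total = 1950 kg; ⌈1950/650⌉ = 3.
4 crates each exceed half the capacity and cannot share a van, forcing at least 4 vans.
At least 4 vans are required, but only 3 are allowed.

No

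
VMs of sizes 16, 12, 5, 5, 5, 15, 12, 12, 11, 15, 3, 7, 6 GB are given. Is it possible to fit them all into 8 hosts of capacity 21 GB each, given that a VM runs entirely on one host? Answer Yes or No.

Yes

A valid assignment using 7 hosts:
  host 1: 16 + 5 = 21
  host 2: 15 + 6 = 21
  host 3: 15 + 5 = 20
  host 4: 12 + 7 = 19
  host 5: 12 + 5 + 3 = 20
  host 6: 12 = 12
  host 7: 11 = 11
That uses only 7 ≤ 8, so 8 hosts are enough.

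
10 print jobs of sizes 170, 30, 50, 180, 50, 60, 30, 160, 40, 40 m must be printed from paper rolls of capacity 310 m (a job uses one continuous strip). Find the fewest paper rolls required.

3

Total = 180 + 170 + 160 + 60 + 50 + 50 + 40 + 40 + 30 + 30 = 810 m.
Lower bound: ⌈810/310⌉ = 3 paper rolls.
A packing using 3 paper rolls:
  roll 1: 180 + 60 + 50 = 290
  roll 2: 170 + 50 + 40 + 40 = 300
  roll 3: 160 + 30 + 30 = 220
This matches the lower bound, so 3 is optimal.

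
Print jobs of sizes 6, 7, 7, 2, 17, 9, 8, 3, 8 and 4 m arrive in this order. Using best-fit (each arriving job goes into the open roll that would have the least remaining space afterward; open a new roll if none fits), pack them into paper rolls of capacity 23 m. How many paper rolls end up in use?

  6 → roll 1 (new)  [load 6/23]
  7 → roll 1  [load 13/23]
  7 → roll 1  [load 20/23]
  2 → roll 1  [load 22/23]
  17 → roll 2 (new)  [load 17/23]
  9 → roll 3 (new)  [load 9/23]
  8 → roll 3  [load 17/23]
  3 → roll 2  [load 20/23]
  8 → roll 4 (new)  [load 8/23]
  4 → roll 3  [load 21/23]
4 paper rolls opened.

4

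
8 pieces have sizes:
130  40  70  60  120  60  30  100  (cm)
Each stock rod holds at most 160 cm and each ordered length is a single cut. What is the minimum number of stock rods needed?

Total = 130 + 120 + 100 + 70 + 60 + 60 + 40 + 30 = 610 cm.
Lower bound: ⌈610/160⌉ = 4 stock rods.
A packing using 4 stock rods:
  stock rod 1: 130 + 30 = 160
  stock rod 2: 120 + 40 = 160
  stock rod 3: 100 + 60 = 160
  stock rod 4: 70 + 60 = 130
This matches the lower bound, so 4 is optimal.

4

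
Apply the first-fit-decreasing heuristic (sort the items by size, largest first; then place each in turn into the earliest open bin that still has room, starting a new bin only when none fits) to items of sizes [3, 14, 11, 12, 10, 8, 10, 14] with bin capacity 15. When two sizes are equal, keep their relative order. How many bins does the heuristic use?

7

Sorted descending: 14, 14, 12, 11, 10, 10, 8, 3.
  14 → bin 1 (new)  [load 14/15]
  14 → bin 2 (new)  [load 14/15]
  12 → bin 3 (new)  [load 12/15]
  11 → bin 4 (new)  [load 11/15]
  10 → bin 5 (new)  [load 10/15]
  10 → bin 6 (new)  [load 10/15]
  8 → bin 7 (new)  [load 8/15]
  3 → bin 3  [load 15/15]
7 bins opened.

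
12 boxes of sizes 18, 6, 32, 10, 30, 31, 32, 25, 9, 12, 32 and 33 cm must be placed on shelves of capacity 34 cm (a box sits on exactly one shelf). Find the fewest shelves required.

9

Total = 33 + 32 + 32 + 32 + 31 + 30 + 25 + 18 + 12 + 10 + 9 + 6 = 270 cm.
Lower bound: ⌈270/34⌉ = 8 shelves.
A packing using 9 shelves:
  shelf 1: 33 = 33
  shelf 2: 32 = 32
  shelf 3: 32 = 32
  shelf 4: 32 = 32
  shelf 5: 31 = 31
  shelf 6: 30 = 30
  shelf 7: 25 + 9 = 34
  shelf 8: 18 + 12 = 30
  shelf 9: 10 + 6 = 16
No arrangement into 8 shelves stays within capacity, so 9 is optimal.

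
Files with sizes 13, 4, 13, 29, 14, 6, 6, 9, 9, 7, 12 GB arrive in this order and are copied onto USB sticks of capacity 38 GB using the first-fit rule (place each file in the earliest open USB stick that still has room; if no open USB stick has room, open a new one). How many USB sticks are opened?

  13 → USB stick 1 (new)  [load 13/38]
  4 → USB stick 1  [load 17/38]
  13 → USB stick 1  [load 30/38]
  29 → USB stick 2 (new)  [load 29/38]
  14 → USB stick 3 (new)  [load 14/38]
  6 → USB stick 1  [load 36/38]
  6 → USB stick 2  [load 35/38]
  9 → USB stick 3  [load 23/38]
  9 → USB stick 3  [load 32/38]
  7 → USB stick 4 (new)  [load 7/38]
  12 → USB stick 4  [load 19/38]
4 USB sticks opened.

4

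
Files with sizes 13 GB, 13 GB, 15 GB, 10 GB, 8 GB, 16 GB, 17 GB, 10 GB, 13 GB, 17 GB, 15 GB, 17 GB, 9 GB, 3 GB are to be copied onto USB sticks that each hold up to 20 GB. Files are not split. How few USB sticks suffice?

Total = 17 + 17 + 17 + 16 + 15 + 15 + 13 + 13 + 13 + 10 + 10 + 9 + 8 + 3 = 176 GB.
Lower bound: ⌈176/20⌉ = 9 USB sticks.
A packing using 11 USB sticks:
  USB stick 1: 17 + 3 = 20
  USB stick 2: 17 = 17
  USB stick 3: 17 = 17
  USB stick 4: 16 = 16
  USB stick 5: 15 = 15
  USB stick 6: 15 = 15
  USB stick 7: 13 = 13
  USB stick 8: 13 = 13
  USB stick 9: 13 = 13
  USB stick 10: 10 + 10 = 20
  USB stick 11: 9 + 8 = 17
No arrangement into 10 USB sticks stays within capacity, so 11 is optimal.

11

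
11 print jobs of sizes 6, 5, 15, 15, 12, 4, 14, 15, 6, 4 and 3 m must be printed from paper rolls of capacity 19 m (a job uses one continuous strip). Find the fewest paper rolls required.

6

Total = 15 + 15 + 15 + 14 + 12 + 6 + 6 + 5 + 4 + 4 + 3 = 99 m.
Lower bound: ⌈99/19⌉ = 6 paper rolls.
A packing using 6 paper rolls:
  roll 1: 15 + 4 = 19
  roll 2: 15 + 4 = 19
  roll 3: 15 + 3 = 18
  roll 4: 14 + 5 = 19
  roll 5: 12 + 6 = 18
  roll 6: 6 = 6
This matches the lower bound, so 6 is optimal.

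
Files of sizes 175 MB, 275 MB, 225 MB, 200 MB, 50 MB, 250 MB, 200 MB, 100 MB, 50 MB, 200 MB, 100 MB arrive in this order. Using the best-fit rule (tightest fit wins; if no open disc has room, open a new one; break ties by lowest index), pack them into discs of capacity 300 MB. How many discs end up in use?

7

  175 → disc 1 (new)  [load 175/300]
  275 → disc 2 (new)  [load 275/300]
  225 → disc 3 (new)  [load 225/300]
  200 → disc 4 (new)  [load 200/300]
  50 → disc 3  [load 275/300]
  250 → disc 5 (new)  [load 250/300]
  200 → disc 6 (new)  [load 200/300]
  100 → disc 4  [load 300/300]
  50 → disc 5  [load 300/300]
  200 → disc 7 (new)  [load 200/300]
  100 → disc 6  [load 300/300]
7 discs opened.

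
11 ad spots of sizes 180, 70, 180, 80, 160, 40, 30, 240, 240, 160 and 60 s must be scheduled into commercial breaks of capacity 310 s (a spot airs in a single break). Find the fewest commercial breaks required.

Total = 240 + 240 + 180 + 180 + 160 + 160 + 80 + 70 + 60 + 40 + 30 = 1440 s.
Lower bound: ⌈1440/310⌉ = 5 commercial breaks.
Also, 6 ad spots each exceed 155 s, and no two of those can share a break, so at least 6 commercial breaks are needed.
A packing using 6 commercial breaks:
  break 1: 240 + 70 = 310
  break 2: 240 + 60 = 300
  break 3: 180 + 80 + 40 = 300
  break 4: 180 + 30 = 210
  break 5: 160 = 160
  break 6: 160 = 160
This matches the lower bound, so 6 is optimal.

6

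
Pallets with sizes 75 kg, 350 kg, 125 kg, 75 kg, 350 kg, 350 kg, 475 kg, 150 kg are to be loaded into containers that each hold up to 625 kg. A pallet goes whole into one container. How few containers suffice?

Total = 475 + 350 + 350 + 350 + 150 + 125 + 75 + 75 = 1950 kg.
Lower bound: ⌈1950/625⌉ = 4 containers.
A packing using 4 containers:
  container 1: 475 + 150 = 625
  container 2: 350 + 125 + 75 + 75 = 625
  container 3: 350 = 350
  container 4: 350 = 350
This matches the lower bound, so 4 is optimal.

4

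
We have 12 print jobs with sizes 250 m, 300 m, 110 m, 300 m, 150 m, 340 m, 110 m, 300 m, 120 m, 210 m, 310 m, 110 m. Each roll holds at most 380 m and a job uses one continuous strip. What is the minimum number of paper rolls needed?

8

Total = 340 + 310 + 300 + 300 + 300 + 250 + 210 + 150 + 120 + 110 + 110 + 110 = 2610 m.
Lower bound: ⌈2610/380⌉ = 7 paper rolls.
A packing using 8 paper rolls:
  roll 1: 340 = 340
  roll 2: 310 = 310
  roll 3: 300 = 300
  roll 4: 300 = 300
  roll 5: 300 = 300
  roll 6: 250 + 120 = 370
  roll 7: 210 + 150 = 360
  roll 8: 110 + 110 + 110 = 330
No arrangement into 7 paper rolls stays within capacity, so 8 is optimal.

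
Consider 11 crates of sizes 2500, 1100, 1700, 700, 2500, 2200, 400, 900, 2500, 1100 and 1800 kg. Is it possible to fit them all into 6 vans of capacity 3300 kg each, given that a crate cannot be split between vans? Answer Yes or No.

Yes

A valid assignment using 6 vans:
  van 1: 2500 + 700 = 3200
  van 2: 2500 + 400 = 2900
  van 3: 2500 = 2500
  van 4: 2200 + 1100 = 3300
  van 5: 1800 + 1100 = 2900
  van 6: 1700 + 900 = 2600
Every load is within 3300 kg, so 6 vans suffice.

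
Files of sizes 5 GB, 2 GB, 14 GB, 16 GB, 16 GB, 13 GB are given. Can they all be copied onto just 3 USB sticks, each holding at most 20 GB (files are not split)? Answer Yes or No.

Total = 66 GB; ⌈66/20⌉ = 4.
At least 4 USB sticks are required, but only 3 are allowed.

No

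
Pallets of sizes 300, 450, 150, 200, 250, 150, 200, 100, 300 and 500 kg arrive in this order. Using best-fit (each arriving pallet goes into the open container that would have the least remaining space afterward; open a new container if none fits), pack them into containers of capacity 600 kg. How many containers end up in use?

5

  300 → container 1 (new)  [load 300/600]
  450 → container 2 (new)  [load 450/600]
  150 → container 2  [load 600/600]
  200 → container 1  [load 500/600]
  250 → container 3 (new)  [load 250/600]
  150 → container 3  [load 400/600]
  200 → container 3  [load 600/600]
  100 → container 1  [load 600/600]
  300 → container 4 (new)  [load 300/600]
  500 → container 5 (new)  [load 500/600]
5 containers opened.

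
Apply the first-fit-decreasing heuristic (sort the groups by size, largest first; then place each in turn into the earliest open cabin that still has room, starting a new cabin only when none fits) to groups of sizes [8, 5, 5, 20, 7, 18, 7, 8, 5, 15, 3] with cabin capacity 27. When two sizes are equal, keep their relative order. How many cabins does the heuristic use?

4

Sorted descending: 20, 18, 15, 8, 8, 7, 7, 5, 5, 5, 3.
  20 → cabin 1 (new)  [load 20/27]
  18 → cabin 2 (new)  [load 18/27]
  15 → cabin 3 (new)  [load 15/27]
  8 → cabin 2  [load 26/27]
  8 → cabin 3  [load 23/27]
  7 → cabin 1  [load 27/27]
  7 → cabin 4 (new)  [load 7/27]
  5 → cabin 4  [load 12/27]
  5 → cabin 4  [load 17/27]
  5 → cabin 4  [load 22/27]
  3 → cabin 3  [load 26/27]
4 cabins opened.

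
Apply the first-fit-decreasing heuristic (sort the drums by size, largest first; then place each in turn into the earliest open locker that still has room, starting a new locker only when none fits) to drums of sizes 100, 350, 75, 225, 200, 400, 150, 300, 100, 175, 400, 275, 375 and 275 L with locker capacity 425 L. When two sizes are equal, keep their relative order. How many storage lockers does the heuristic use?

Sorted descending: 400, 400, 375, 350, 300, 275, 275, 225, 200, 175, 150, 100, 100, 75.
  400 → locker 1 (new)  [load 400/425]
  400 → locker 2 (new)  [load 400/425]
  375 → locker 3 (new)  [load 375/425]
  350 → locker 4 (new)  [load 350/425]
  300 → locker 5 (new)  [load 300/425]
  275 → locker 6 (new)  [load 275/425]
  275 → locker 7 (new)  [load 275/425]
  225 → locker 8 (new)  [load 225/425]
  200 → locker 8  [load 425/425]
  175 → locker 9 (new)  [load 175/425]
  150 → locker 6  [load 425/425]
  100 → locker 5  [load 400/425]
  100 → locker 7  [load 375/425]
  75 → locker 4  [load 425/425]
9 storage lockers opened.

9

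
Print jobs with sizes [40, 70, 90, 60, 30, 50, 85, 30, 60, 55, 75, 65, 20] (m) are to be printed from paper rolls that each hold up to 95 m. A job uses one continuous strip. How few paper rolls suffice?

9

Total = 90 + 85 + 75 + 70 + 65 + 60 + 60 + 55 + 50 + 40 + 30 + 30 + 20 = 730 m.
Lower bound: ⌈730/95⌉ = 8 paper rolls.
Also, 9 print jobs each exceed 95/2 m, and no two of those can share a roll, so at least 9 paper rolls are needed.
A packing using 9 paper rolls:
  roll 1: 90 = 90
  roll 2: 85 = 85
  roll 3: 75 + 20 = 95
  roll 4: 70 = 70
  roll 5: 65 + 30 = 95
  roll 6: 60 + 30 = 90
  roll 7: 60 = 60
  roll 8: 55 + 40 = 95
  roll 9: 50 = 50
This matches the lower bound, so 9 is optimal.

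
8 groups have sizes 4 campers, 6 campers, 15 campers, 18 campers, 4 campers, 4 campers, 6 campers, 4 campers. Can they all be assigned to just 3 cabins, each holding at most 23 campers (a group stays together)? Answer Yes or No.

A valid assignment using 3 cabins:
  cabin 1: 18 + 4 = 22
  cabin 2: 15 + 6 = 21
  cabin 3: 6 + 4 + 4 + 4 = 18
Every load is within 23 campers, so 3 cabins suffice.

Yes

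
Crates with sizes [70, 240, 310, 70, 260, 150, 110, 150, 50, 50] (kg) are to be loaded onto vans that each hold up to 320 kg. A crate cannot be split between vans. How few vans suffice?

Total = 310 + 260 + 240 + 150 + 150 + 110 + 70 + 70 + 50 + 50 = 1460 kg.
Lower bound: ⌈1460/320⌉ = 5 vans.
A packing using 5 vans:
  van 1: 310 = 310
  van 2: 260 + 50 = 310
  van 3: 240 + 70 = 310
  van 4: 150 + 150 = 300
  van 5: 110 + 70 + 50 = 230
This matches the lower bound, so 5 is optimal.

5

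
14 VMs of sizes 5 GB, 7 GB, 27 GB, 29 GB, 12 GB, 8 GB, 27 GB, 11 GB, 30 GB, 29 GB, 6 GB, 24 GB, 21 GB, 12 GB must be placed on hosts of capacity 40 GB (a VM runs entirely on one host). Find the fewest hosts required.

7

Total = 30 + 29 + 29 + 27 + 27 + 24 + 21 + 12 + 12 + 11 + 8 + 7 + 6 + 5 = 248 GB.
Lower bound: ⌈248/40⌉ = 7 hosts.
A packing using 7 hosts:
  host 1: 30 + 8 = 38
  host 2: 29 + 11 = 40
  host 3: 29 + 7 = 36
  host 4: 27 + 12 = 39
  host 5: 27 + 12 = 39
  host 6: 24 + 6 + 5 = 35
  host 7: 21 = 21
This matches the lower bound, so 7 is optimal.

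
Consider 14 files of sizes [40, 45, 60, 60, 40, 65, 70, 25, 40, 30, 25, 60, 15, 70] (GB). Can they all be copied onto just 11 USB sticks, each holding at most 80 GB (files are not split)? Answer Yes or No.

A valid assignment using 10 USB sticks:
  USB stick 1: 70 = 70
  USB stick 2: 70 = 70
  USB stick 3: 65 + 15 = 80
  USB stick 4: 60 = 60
  USB stick 5: 60 = 60
  USB stick 6: 60 = 60
  USB stick 7: 45 + 30 = 75
  USB stick 8: 40 + 40 = 80
  USB stick 9: 40 + 25 = 65
  USB stick 10: 25 = 25
That uses only 10 ≤ 11, so 11 USB sticks are enough.

Yes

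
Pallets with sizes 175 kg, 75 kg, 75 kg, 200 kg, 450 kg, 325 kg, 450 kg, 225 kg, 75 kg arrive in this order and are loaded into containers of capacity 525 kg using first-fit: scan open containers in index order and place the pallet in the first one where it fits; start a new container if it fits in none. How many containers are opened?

  175 → container 1 (new)  [load 175/525]
  75 → container 1  [load 250/525]
  75 → container 1  [load 325/525]
  200 → container 1  [load 525/525]
  450 → container 2 (new)  [load 450/525]
  325 → container 3 (new)  [load 325/525]
  450 → container 4 (new)  [load 450/525]
  225 → container 5 (new)  [load 225/525]
  75 → container 2  [load 525/525]
5 containers opened.

5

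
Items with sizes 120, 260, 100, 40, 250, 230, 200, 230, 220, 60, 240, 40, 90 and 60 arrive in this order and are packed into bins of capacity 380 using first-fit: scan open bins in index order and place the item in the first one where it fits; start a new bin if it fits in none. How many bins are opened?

7

  120 → bin 1 (new)  [load 120/380]
  260 → bin 1  [load 380/380]
  100 → bin 2 (new)  [load 100/380]
  40 → bin 2  [load 140/380]
  250 → bin 3 (new)  [load 250/380]
  230 → bin 2  [load 370/380]
  200 → bin 4 (new)  [load 200/380]
  230 → bin 5 (new)  [load 230/380]
  220 → bin 6 (new)  [load 220/380]
  60 → bin 3  [load 310/380]
  240 → bin 7 (new)  [load 240/380]
  40 → bin 3  [load 350/380]
  90 → bin 4  [load 290/380]
  60 → bin 4  [load 350/380]
7 bins opened.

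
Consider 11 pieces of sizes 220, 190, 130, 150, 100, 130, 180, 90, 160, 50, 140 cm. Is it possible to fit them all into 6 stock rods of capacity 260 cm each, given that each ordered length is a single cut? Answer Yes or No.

Total = 1540 cm; ⌈1540/260⌉ = 6.
The bound of 6 does not rule out 6, but exhaustive search shows no assignment into 6 stock rods of capacity 260 cm exists — the minimum is 7.

No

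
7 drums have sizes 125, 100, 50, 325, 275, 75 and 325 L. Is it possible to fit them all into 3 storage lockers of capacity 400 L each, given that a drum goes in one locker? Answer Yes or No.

Total = 1275 L; ⌈1275/400⌉ = 4.
At least 4 storage lockers are required, but only 3 are allowed.

No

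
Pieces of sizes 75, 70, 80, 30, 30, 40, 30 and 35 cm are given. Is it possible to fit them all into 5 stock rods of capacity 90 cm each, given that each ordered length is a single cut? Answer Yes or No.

Yes

A valid assignment using 5 stock rods:
  stock rod 1: 80 = 80
  stock rod 2: 75 = 75
  stock rod 3: 70 = 70
  stock rod 4: 40 + 35 = 75
  stock rod 5: 30 + 30 + 30 = 90
Every load is within 90 cm, so 5 stock rods suffice.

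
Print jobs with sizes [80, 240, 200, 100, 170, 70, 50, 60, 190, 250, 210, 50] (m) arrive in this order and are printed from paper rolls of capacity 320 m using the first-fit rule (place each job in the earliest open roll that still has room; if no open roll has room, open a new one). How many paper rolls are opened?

6

  80 → roll 1 (new)  [load 80/320]
  240 → roll 1  [load 320/320]
  200 → roll 2 (new)  [load 200/320]
  100 → roll 2  [load 300/320]
  170 → roll 3 (new)  [load 170/320]
  70 → roll 3  [load 240/320]
  50 → roll 3  [load 290/320]
  60 → roll 4 (new)  [load 60/320]
  190 → roll 4  [load 250/320]
  250 → roll 5 (new)  [load 250/320]
  210 → roll 6 (new)  [load 210/320]
  50 → roll 4  [load 300/320]
6 paper rolls opened.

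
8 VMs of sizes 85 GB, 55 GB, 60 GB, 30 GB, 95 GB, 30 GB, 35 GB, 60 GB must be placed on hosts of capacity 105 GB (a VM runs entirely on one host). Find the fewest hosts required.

5

Total = 95 + 85 + 60 + 60 + 55 + 35 + 30 + 30 = 450 GB.
Lower bound: ⌈450/105⌉ = 5 hosts.
A packing using 5 hosts:
  host 1: 95 = 95
  host 2: 85 = 85
  host 3: 60 + 35 = 95
  host 4: 60 + 30 = 90
  host 5: 55 + 30 = 85
This matches the lower bound, so 5 is optimal.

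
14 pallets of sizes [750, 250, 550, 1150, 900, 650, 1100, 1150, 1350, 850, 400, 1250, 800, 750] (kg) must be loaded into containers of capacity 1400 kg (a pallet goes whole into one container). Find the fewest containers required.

10

Total = 1350 + 1250 + 1150 + 1150 + 1100 + 900 + 850 + 800 + 750 + 750 + 650 + 550 + 400 + 250 = 11900 kg.
Lower bound: ⌈11900/1400⌉ = 9 containers.
Also, 10 pallets each exceed 700 kg, and no two of those can share a container, so at least 10 containers are needed.
A packing using 10 containers:
  container 1: 1350 = 1350
  container 2: 1250 = 1250
  container 3: 1150 + 250 = 1400
  container 4: 1150 = 1150
  container 5: 1100 = 1100
  container 6: 900 + 400 = 1300
  container 7: 850 + 550 = 1400
  container 8: 800 = 800
  container 9: 750 + 650 = 1400
  container 10: 750 = 750
This matches the lower bound, so 10 is optimal.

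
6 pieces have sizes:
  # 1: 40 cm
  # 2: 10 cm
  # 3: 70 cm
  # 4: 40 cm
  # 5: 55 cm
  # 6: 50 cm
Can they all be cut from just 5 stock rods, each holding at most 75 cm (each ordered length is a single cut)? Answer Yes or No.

Yes

A valid assignment using 5 stock rods:
  stock rod 1: 70 = 70
  stock rod 2: 55 + 10 = 65
  stock rod 3: 50 = 50
  stock rod 4: 40 = 40
  stock rod 5: 40 = 40
Every load is within 75 cm, so 5 stock rods suffice.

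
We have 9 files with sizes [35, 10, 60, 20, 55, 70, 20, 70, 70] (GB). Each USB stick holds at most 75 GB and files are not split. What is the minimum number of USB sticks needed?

Total = 70 + 70 + 70 + 60 + 55 + 35 + 20 + 20 + 10 = 410 GB.
Lower bound: ⌈410/75⌉ = 6 USB sticks.
A packing using 6 USB sticks:
  USB stick 1: 70 = 70
  USB stick 2: 70 = 70
  USB stick 3: 70 = 70
  USB stick 4: 60 + 10 = 70
  USB stick 5: 55 + 20 = 75
  USB stick 6: 35 + 20 = 55
This matches the lower bound, so 6 is optimal.

6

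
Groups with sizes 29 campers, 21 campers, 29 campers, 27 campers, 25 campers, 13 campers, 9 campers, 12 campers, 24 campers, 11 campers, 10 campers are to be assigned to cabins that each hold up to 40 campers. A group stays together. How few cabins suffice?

Total = 29 + 29 + 27 + 25 + 24 + 21 + 13 + 12 + 11 + 10 + 9 = 210 campers.
Lower bound: ⌈210/40⌉ = 6 cabins.
A packing using 6 cabins:
  cabin 1: 29 + 11 = 40
  cabin 2: 29 + 10 = 39
  cabin 3: 27 + 13 = 40
  cabin 4: 25 + 12 = 37
  cabin 5: 24 + 9 = 33
  cabin 6: 21 = 21
This matches the lower bound, so 6 is optimal.

6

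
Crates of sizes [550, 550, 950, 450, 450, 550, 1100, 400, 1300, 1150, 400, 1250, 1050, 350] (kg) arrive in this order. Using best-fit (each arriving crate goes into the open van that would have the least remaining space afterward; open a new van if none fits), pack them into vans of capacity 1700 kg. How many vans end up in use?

7

  550 → van 1 (new)  [load 550/1700]
  550 → van 1  [load 1100/1700]
  950 → van 2 (new)  [load 950/1700]
  450 → van 1  [load 1550/1700]
  450 → van 2  [load 1400/1700]
  550 → van 3 (new)  [load 550/1700]
  1100 → van 3  [load 1650/1700]
  400 → van 4 (new)  [load 400/1700]
  1300 → van 4  [load 1700/1700]
  1150 → van 5 (new)  [load 1150/1700]
  400 → van 5  [load 1550/1700]
  1250 → van 6 (new)  [load 1250/1700]
  1050 → van 7 (new)  [load 1050/1700]
  350 → van 6  [load 1600/1700]
7 vans opened.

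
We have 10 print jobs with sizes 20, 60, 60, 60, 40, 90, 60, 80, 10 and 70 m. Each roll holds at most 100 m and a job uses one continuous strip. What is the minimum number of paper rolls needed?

Total = 90 + 80 + 70 + 60 + 60 + 60 + 60 + 40 + 20 + 10 = 550 m.
Lower bound: ⌈550/100⌉ = 6 paper rolls.
Also, 7 print jobs each exceed 50 m, and no two of those can share a roll, so at least 7 paper rolls are needed.
A packing using 7 paper rolls:
  roll 1: 90 + 10 = 100
  roll 2: 80 + 20 = 100
  roll 3: 70 = 70
  roll 4: 60 + 40 = 100
  roll 5: 60 = 60
  roll 6: 60 = 60
  roll 7: 60 = 60
This matches the lower bound, so 7 is optimal.

7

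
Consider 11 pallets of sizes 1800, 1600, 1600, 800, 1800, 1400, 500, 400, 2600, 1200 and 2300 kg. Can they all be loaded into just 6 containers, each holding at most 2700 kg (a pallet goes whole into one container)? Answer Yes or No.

No

Total = 16000 kg; ⌈16000/2700⌉ = 6.
7 pallets each exceed half the capacity and cannot share a container, forcing at least 7 containers.
At least 7 containers are required, but only 6 are allowed.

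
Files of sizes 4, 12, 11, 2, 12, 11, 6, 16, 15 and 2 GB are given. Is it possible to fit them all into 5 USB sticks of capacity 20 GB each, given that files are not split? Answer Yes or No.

No

Total = 91 GB; ⌈91/20⌉ = 5.
6 files each exceed half the capacity and cannot share a USB stick, forcing at least 6 USB sticks.
At least 6 USB sticks are required, but only 5 are allowed.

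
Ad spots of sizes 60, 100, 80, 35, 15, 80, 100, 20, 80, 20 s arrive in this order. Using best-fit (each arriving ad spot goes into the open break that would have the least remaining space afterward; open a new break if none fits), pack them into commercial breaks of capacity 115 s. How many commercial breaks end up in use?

  60 → break 1 (new)  [load 60/115]
  100 → break 2 (new)  [load 100/115]
  80 → break 3 (new)  [load 80/115]
  35 → break 3  [load 115/115]
  15 → break 2  [load 115/115]
  80 → break 4 (new)  [load 80/115]
  100 → break 5 (new)  [load 100/115]
  20 → break 4  [load 100/115]
  80 → break 6 (new)  [load 80/115]
  20 → break 6  [load 100/115]
6 commercial breaks opened.

6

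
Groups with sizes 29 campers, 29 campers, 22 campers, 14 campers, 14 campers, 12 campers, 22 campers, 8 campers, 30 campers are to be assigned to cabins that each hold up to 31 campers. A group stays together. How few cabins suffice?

7

Total = 30 + 29 + 29 + 22 + 22 + 14 + 14 + 12 + 8 = 180 campers.
Lower bound: ⌈180/31⌉ = 6 cabins.
A packing using 7 cabins:
  cabin 1: 30 = 30
  cabin 2: 29 = 29
  cabin 3: 29 = 29
  cabin 4: 22 + 8 = 30
  cabin 5: 22 = 22
  cabin 6: 14 + 14 = 28
  cabin 7: 12 = 12
No arrangement into 6 cabins stays within capacity, so 7 is optimal.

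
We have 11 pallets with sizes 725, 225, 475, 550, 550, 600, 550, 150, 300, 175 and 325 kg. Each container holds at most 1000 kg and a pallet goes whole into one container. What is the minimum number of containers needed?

Total = 725 + 600 + 550 + 550 + 550 + 475 + 325 + 300 + 225 + 175 + 150 = 4625 kg.
Lower bound: ⌈4625/1000⌉ = 5 containers.
A packing using 6 containers:
  container 1: 725 + 225 = 950
  container 2: 600 + 325 = 925
  container 3: 550 + 300 + 150 = 1000
  container 4: 550 + 175 = 725
  container 5: 550 = 550
  container 6: 475 = 475
No arrangement into 5 containers stays within capacity, so 6 is optimal.

6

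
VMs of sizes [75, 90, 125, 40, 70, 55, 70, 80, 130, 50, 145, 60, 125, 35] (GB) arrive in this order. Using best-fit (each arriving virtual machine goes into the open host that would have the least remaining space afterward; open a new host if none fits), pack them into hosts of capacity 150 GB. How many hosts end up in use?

9

  75 → host 1 (new)  [load 75/150]
  90 → host 2 (new)  [load 90/150]
  125 → host 3 (new)  [load 125/150]
  40 → host 2  [load 130/150]
  70 → host 1  [load 145/150]
  55 → host 4 (new)  [load 55/150]
  70 → host 4  [load 125/150]
  80 → host 5 (new)  [load 80/150]
  130 → host 6 (new)  [load 130/150]
  50 → host 5  [load 130/150]
  145 → host 7 (new)  [load 145/150]
  60 → host 8 (new)  [load 60/150]
  125 → host 9 (new)  [load 125/150]
  35 → host 8  [load 95/150]
9 hosts opened.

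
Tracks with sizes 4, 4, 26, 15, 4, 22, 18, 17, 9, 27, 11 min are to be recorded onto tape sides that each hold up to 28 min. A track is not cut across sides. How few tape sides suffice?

Total = 27 + 26 + 22 + 18 + 17 + 15 + 11 + 9 + 4 + 4 + 4 = 157 min.
Lower bound: ⌈157/28⌉ = 6 tape sides.
A packing using 6 tape sides:
  side 1: 27 = 27
  side 2: 26 = 26
  side 3: 22 + 4 = 26
  side 4: 18 + 9 = 27
  side 5: 17 + 11 = 28
  side 6: 15 + 4 + 4 = 23
This matches the lower bound, so 6 is optimal.

6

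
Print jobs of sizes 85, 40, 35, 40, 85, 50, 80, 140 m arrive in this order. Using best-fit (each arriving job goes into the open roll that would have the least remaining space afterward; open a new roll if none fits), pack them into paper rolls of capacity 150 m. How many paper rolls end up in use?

  85 → roll 1 (new)  [load 85/150]
  40 → roll 1  [load 125/150]
  35 → roll 2 (new)  [load 35/150]
  40 → roll 2  [load 75/150]
  85 → roll 3 (new)  [load 85/150]
  50 → roll 3  [load 135/150]
  80 → roll 4 (new)  [load 80/150]
  140 → roll 5 (new)  [load 140/150]
5 paper rolls opened.

5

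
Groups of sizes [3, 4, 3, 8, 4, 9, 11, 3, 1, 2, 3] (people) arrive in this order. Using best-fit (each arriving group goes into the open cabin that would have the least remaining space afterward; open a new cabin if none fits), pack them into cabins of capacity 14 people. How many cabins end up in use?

4

  3 → cabin 1 (new)  [load 3/14]
  4 → cabin 1  [load 7/14]
  3 → cabin 1  [load 10/14]
  8 → cabin 2 (new)  [load 8/14]
  4 → cabin 1  [load 14/14]
  9 → cabin 3 (new)  [load 9/14]
  11 → cabin 4 (new)  [load 11/14]
  3 → cabin 4  [load 14/14]
  1 → cabin 3  [load 10/14]
  2 → cabin 3  [load 12/14]
  3 → cabin 2  [load 11/14]
4 cabins opened.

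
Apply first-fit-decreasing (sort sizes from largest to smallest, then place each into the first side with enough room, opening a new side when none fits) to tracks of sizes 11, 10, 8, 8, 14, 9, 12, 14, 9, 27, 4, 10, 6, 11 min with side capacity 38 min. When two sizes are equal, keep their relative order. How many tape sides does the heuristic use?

5

Sorted descending: 27, 14, 14, 12, 11, 11, 10, 10, 9, 9, 8, 8, 6, 4.
  27 → side 1 (new)  [load 27/38]
  14 → side 2 (new)  [load 14/38]
  14 → side 2  [load 28/38]
  12 → side 3 (new)  [load 12/38]
  11 → side 1  [load 38/38]
  11 → side 3  [load 23/38]
  10 → side 2  [load 38/38]
  10 → side 3  [load 33/38]
  9 → side 4 (new)  [load 9/38]
  9 → side 4  [load 18/38]
  8 → side 4  [load 26/38]
  8 → side 4  [load 34/38]
  6 → side 5 (new)  [load 6/38]
  4 → side 3  [load 37/38]
5 tape sides opened.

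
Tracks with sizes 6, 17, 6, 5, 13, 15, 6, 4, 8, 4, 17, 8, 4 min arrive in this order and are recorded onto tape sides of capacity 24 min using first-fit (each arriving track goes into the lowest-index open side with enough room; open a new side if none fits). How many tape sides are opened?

5

  6 → side 1 (new)  [load 6/24]
  17 → side 1  [load 23/24]
  6 → side 2 (new)  [load 6/24]
  5 → side 2  [load 11/24]
  13 → side 2  [load 24/24]
  15 → side 3 (new)  [load 15/24]
  6 → side 3  [load 21/24]
  4 → side 4 (new)  [load 4/24]
  8 → side 4  [load 12/24]
  4 → side 4  [load 16/24]
  17 → side 5 (new)  [load 17/24]
  8 → side 4  [load 24/24]
  4 → side 5  [load 21/24]
5 tape sides opened.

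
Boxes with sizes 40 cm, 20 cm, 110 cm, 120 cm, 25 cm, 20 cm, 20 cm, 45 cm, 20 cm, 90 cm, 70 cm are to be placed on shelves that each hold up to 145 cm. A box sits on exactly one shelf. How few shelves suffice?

Total = 120 + 110 + 90 + 70 + 45 + 40 + 25 + 20 + 20 + 20 + 20 = 580 cm.
Lower bound: ⌈580/145⌉ = 4 shelves.
A packing using 5 shelves:
  shelf 1: 120 + 25 = 145
  shelf 2: 110 + 20 = 130
  shelf 3: 90 + 45 = 135
  shelf 4: 70 + 40 + 20 = 130
  shelf 5: 20 + 20 = 40
No arrangement into 4 shelves stays within capacity, so 5 is optimal.

5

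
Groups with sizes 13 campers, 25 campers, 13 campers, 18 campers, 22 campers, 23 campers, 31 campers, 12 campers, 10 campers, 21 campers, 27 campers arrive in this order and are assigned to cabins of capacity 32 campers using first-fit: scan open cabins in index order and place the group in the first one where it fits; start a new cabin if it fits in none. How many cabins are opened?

8

  13 → cabin 1 (new)  [load 13/32]
  25 → cabin 2 (new)  [load 25/32]
  13 → cabin 1  [load 26/32]
  18 → cabin 3 (new)  [load 18/32]
  22 → cabin 4 (new)  [load 22/32]
  23 → cabin 5 (new)  [load 23/32]
  31 → cabin 6 (new)  [load 31/32]
  12 → cabin 3  [load 30/32]
  10 → cabin 4  [load 32/32]
  21 → cabin 7 (new)  [load 21/32]
  27 → cabin 8 (new)  [load 27/32]
8 cabins opened.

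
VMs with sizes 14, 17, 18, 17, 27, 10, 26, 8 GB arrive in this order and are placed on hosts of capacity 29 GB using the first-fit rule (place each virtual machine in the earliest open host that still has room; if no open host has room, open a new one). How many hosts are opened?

  14 → host 1 (new)  [load 14/29]
  17 → host 2 (new)  [load 17/29]
  18 → host 3 (new)  [load 18/29]
  17 → host 4 (new)  [load 17/29]
  27 → host 5 (new)  [load 27/29]
  10 → host 1  [load 24/29]
  26 → host 6 (new)  [load 26/29]
  8 → host 2  [load 25/29]
6 hosts opened.

6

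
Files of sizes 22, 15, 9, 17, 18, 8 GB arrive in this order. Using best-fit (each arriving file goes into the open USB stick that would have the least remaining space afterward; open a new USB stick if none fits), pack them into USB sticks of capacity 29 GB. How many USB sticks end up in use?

  22 → USB stick 1 (new)  [load 22/29]
  15 → USB stick 2 (new)  [load 15/29]
  9 → USB stick 2  [load 24/29]
  17 → USB stick 3 (new)  [load 17/29]
  18 → USB stick 4 (new)  [load 18/29]
  8 → USB stick 4  [load 26/29]
4 USB sticks opened.

4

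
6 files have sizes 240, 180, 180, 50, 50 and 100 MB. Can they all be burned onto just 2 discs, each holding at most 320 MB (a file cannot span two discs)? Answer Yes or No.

No

Total = 800 MB; ⌈800/320⌉ = 3.
At least 3 discs are required, but only 2 are allowed.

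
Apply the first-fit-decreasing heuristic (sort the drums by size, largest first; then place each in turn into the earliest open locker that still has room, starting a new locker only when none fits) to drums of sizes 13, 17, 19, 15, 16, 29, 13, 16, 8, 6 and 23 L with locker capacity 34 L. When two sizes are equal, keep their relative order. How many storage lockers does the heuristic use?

Sorted descending: 29, 23, 19, 17, 16, 16, 15, 13, 13, 8, 6.
  29 → locker 1 (new)  [load 29/34]
  23 → locker 2 (new)  [load 23/34]
  19 → locker 3 (new)  [load 19/34]
  17 → locker 4 (new)  [load 17/34]
  16 → locker 4  [load 33/34]
  16 → locker 5 (new)  [load 16/34]
  15 → locker 3  [load 34/34]
  13 → locker 5  [load 29/34]
  13 → locker 6 (new)  [load 13/34]
  8 → locker 2  [load 31/34]
  6 → locker 6  [load 19/34]
6 storage lockers opened.

6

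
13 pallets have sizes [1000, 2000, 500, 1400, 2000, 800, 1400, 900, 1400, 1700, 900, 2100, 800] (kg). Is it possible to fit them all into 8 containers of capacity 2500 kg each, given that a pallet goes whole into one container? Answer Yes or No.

A valid assignment using 8 containers:
  container 1: 2100 = 2100
  container 2: 2000 + 500 = 2500
  container 3: 2000 = 2000
  container 4: 1700 + 800 = 2500
  container 5: 1400 + 1000 = 2400
  container 6: 1400 + 900 = 2300
  container 7: 1400 + 900 = 2300
  container 8: 800 = 800
Every load is within 2500 kg, so 8 containers suffice.

Yes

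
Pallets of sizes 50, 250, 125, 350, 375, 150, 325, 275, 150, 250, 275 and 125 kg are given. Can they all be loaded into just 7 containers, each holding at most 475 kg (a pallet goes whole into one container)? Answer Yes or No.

Yes

A valid assignment using 7 containers:
  container 1: 375 + 50 = 425
  container 2: 350 + 125 = 475
  container 3: 325 + 150 = 475
  container 4: 275 + 150 = 425
  container 5: 275 + 125 = 400
  container 6: 250 = 250
  container 7: 250 = 250
Every load is within 475 kg, so 7 containers suffice.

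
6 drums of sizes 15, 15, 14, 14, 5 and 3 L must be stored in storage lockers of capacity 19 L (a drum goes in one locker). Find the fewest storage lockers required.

Total = 15 + 15 + 14 + 14 + 5 + 3 = 66 L.
Lower bound: ⌈66/19⌉ = 4 storage lockers.
A packing using 4 storage lockers:
  locker 1: 15 + 3 = 18
  locker 2: 15 = 15
  locker 3: 14 + 5 = 19
  locker 4: 14 = 14
This matches the lower bound, so 4 is optimal.

4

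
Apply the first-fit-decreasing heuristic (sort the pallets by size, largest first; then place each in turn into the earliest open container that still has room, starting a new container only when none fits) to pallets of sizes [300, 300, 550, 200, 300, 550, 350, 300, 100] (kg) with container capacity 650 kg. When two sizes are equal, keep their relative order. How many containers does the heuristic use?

Sorted descending: 550, 550, 350, 300, 300, 300, 300, 200, 100.
  550 → container 1 (new)  [load 550/650]
  550 → container 2 (new)  [load 550/650]
  350 → container 3 (new)  [load 350/650]
  300 → container 3  [load 650/650]
  300 → container 4 (new)  [load 300/650]
  300 → container 4  [load 600/650]
  300 → container 5 (new)  [load 300/650]
  200 → container 5  [load 500/650]
  100 → container 1  [load 650/650]
5 containers opened.

5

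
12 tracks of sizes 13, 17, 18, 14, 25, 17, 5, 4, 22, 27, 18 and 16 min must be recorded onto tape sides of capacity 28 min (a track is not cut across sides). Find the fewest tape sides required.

Total = 27 + 25 + 22 + 18 + 18 + 17 + 17 + 16 + 14 + 13 + 5 + 4 = 196 min.
Lower bound: ⌈196/28⌉ = 7 tape sides.
Also, 8 tracks each exceed 14 min, and no two of those can share a side, so at least 8 tape sides are needed.
A packing using 9 tape sides:
  side 1: 27 = 27
  side 2: 25 = 25
  side 3: 22 + 5 = 27
  side 4: 18 + 4 = 22
  side 5: 18 = 18
  side 6: 17 = 17
  side 7: 17 = 17
  side 8: 16 = 16
  side 9: 14 + 13 = 27
No arrangement into 8 tape sides stays within capacity, so 9 is optimal.

9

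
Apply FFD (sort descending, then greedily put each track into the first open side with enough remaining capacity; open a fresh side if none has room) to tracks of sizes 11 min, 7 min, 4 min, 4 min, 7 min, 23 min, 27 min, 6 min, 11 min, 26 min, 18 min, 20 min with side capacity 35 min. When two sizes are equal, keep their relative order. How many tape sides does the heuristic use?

5

Sorted descending: 27, 26, 23, 20, 18, 11, 11, 7, 7, 6, 4, 4.
  27 → side 1 (new)  [load 27/35]
  26 → side 2 (new)  [load 26/35]
  23 → side 3 (new)  [load 23/35]
  20 → side 4 (new)  [load 20/35]
  18 → side 5 (new)  [load 18/35]
  11 → side 3  [load 34/35]
  11 → side 4  [load 31/35]
  7 → side 1  [load 34/35]
  7 → side 2  [load 33/35]
  6 → side 5  [load 24/35]
  4 → side 4  [load 35/35]
  4 → side 5  [load 28/35]
5 tape sides opened.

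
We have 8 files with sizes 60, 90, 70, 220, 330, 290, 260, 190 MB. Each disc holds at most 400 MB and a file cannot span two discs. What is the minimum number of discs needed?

5

Total = 330 + 290 + 260 + 220 + 190 + 90 + 70 + 60 = 1510 MB.
Lower bound: ⌈1510/400⌉ = 4 discs.
A packing using 5 discs:
  disc 1: 330 + 70 = 400
  disc 2: 290 + 90 = 380
  disc 3: 260 + 60 = 320
  disc 4: 220 = 220
  disc 5: 190 = 190
No arrangement into 4 discs stays within capacity, so 5 is optimal.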